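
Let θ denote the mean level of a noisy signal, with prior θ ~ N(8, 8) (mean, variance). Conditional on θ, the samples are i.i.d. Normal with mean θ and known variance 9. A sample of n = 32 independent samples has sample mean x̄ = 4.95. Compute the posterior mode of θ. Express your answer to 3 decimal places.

n = 32, x̄ = 4.95.
For a Normal prior and Normal likelihood with known variance, the posterior is Normal; its mode equals its mean, the precision-weighted average.
Prior precision 1/σ₀² = 1/8 = 0.125; data precision n/σ² = 32/9.
θ̂ = (0.125·8 + (32/9)·4.95) / (0.125 + 32/9) = 18.6/(265/72) = 6696/1325 ≈ 5.054.

θ̂_MAP = 5.054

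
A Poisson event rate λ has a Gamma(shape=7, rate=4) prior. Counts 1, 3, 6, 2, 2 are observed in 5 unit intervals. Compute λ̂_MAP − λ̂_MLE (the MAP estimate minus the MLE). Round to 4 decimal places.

MAP − MLE = -0.5778

Σxᵢ = 14. Posterior is Gamma(21, 9); MAP = (21−1)/9 = 20/9 ≈ 2.22222.
MLE = x̄ = 14/5 ≈ 2.80000.
Difference = 20/9 − 14/5 = -26/45 ≈ -0.5778.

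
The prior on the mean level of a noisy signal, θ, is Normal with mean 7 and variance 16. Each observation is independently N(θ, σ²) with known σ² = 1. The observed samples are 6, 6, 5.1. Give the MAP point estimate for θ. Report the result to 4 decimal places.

θ̂_MAP = 5.7265

n = 3; x̄ = (6 + 6 + 5.1)/3 = 17.1/3 = 5.7.
For a Normal prior and Normal likelihood with known variance, the posterior is Normal; its mode equals its mean, the precision-weighted average.
Prior precision 1/σ₀² = 1/16 = 0.0625; data precision n/σ² = 3/1 = 3.
θ̂ = (0.0625·7 + 3·5.7) / (0.0625 + 3) = 17.5375/3.0625 = 1403/245 ≈ 5.7265.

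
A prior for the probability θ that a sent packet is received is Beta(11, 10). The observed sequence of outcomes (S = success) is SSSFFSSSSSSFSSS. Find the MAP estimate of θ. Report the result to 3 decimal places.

Prior: Beta(11, 10).
Data: 12 successes in 15 trials (from the sequence). The binomial likelihood contributes θ^12(1−θ)^3, so the posterior is Beta(11+12, 10+3) = Beta(23, 13).
For Beta(a, b) with a, b > 1 the mode is (a−1)/(a+b−2) = 22/34 ≈ 0.647.

θ̂_MAP = 0.647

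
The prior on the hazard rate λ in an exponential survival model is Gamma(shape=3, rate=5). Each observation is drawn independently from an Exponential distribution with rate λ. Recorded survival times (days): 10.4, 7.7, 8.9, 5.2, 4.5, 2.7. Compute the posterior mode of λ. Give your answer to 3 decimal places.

λ̂_MAP = 0.180

The Exponential(rate=λ) likelihood is ∝ λ^n e^(−λΣtᵢ). Here n = 6 and Σtᵢ = 10.4 + 7.7 + 8.9 + 5.2 + 4.5 + 2.7 = 39.4.
Posterior ∝ λ^2e^(−5λ) · λ^6e^(−39.4λ) = λ^8e^(−44.4λ), i.e. Gamma(9, 44.4).
Mode = (a−1)/b = 8/44.4 ≈ 0.180.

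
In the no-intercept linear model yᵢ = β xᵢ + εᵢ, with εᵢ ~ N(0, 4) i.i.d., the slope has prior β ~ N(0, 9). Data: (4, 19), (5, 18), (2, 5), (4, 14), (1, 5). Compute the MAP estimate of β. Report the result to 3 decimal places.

log p(β | y) = −Σ(yᵢ − βxᵢ)²/(2·4) − β²/(2·9) + const.
Setting the derivative to zero: Σxᵢ(yᵢ − βxᵢ)/4 − β/9 = 0, so β = Σxᵢyᵢ / (Σxᵢ² + σ²/τ²).
Σxᵢyᵢ = 4·19 + 5·18 + 2·5 + 4·14 + 1·5 = 237; Σxᵢ² = 62; σ²/τ² = 4/9.
β̂_MAP = 237 / (62 + 4/9) = 237/(562/9) = 2133/562 ≈ 3.795.

β̂_MAP = 3.795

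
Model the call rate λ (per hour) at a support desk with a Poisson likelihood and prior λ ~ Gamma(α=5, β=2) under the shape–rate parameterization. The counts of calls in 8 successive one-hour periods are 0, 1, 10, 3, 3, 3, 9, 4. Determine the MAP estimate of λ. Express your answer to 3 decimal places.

Σxᵢ = 0+1+10+3+3+3+9+4 = 33, with n = 8.
Posterior ∝ λ^4e^(−2λ) · λ^33e^(−8λ) = λ^37e^(−10λ), i.e. Gamma(shape=38, rate=10).
The mode of a Gamma(a, b) with a ≥ 1 (shape–rate) is (a−1)/b = 37/10 ≈ 3.700.

λ̂_MAP = 3.700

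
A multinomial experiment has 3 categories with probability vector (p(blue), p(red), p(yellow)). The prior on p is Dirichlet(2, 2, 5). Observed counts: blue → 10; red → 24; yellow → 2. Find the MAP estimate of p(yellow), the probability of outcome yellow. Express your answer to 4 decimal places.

MAP estimate of p(yellow) = 0.1429

The posterior is Dirichlet(αᵢ + nᵢ) = Dirichlet(12, 26, 7).
For a Dirichlet(a₁,…,a_K) with all aᵢ > 1, the mode has j-th component (aⱼ − 1)/(Σaᵢ − K).
Here Σaᵢ = 45 and K = 3, so p(yellow) = (7 − 1)/(45 − 3) = 6/42 ≈ 0.1429.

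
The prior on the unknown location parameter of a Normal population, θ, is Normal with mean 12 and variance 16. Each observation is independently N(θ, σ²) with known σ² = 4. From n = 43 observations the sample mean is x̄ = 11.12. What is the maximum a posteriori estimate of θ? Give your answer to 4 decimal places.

θ̂_MAP = 11.1251

n = 43, x̄ = 11.12.
For a Normal prior and Normal likelihood with known variance, the posterior is Normal; its mode equals its mean, the precision-weighted average.
Prior precision 1/σ₀² = 1/16 = 0.0625; data precision n/σ² = 43/4 = 10.75.
θ̂ = (0.0625·12 + 10.75·11.12) / (0.0625 + 10.75) = 120.29/10.8125 = 48116/4325 ≈ 11.1251.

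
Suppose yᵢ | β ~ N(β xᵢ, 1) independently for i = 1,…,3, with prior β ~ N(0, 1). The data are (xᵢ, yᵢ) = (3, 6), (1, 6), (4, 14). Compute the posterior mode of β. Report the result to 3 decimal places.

log p(β | y) = −Σ(yᵢ − βxᵢ)²/(2·1) − β²/(2·1) + const.
Setting the derivative to zero: Σxᵢ(yᵢ − βxᵢ)/1 − β/1 = 0, so β = Σxᵢyᵢ / (Σxᵢ² + σ²/τ²).
Σxᵢyᵢ = 3·6 + 1·6 + 4·14 = 80; Σxᵢ² = 26; σ²/τ² = 1.
β̂_MAP = 80 / (26 + 1) = 80/27 ≈ 2.963.

β̂_MAP = 2.963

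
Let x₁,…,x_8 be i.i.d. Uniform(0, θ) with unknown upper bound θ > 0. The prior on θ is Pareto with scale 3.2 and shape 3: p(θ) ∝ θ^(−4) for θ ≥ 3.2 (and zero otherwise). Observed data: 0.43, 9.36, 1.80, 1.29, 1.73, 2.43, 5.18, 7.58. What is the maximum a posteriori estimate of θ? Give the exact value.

θ̂_MAP = 9.36

The Uniform(0, θ) likelihood is θ^(−n) for θ ≥ max(xᵢ), zero otherwise. Here max(xᵢ) = 9.36.
Posterior ∝ θ^(−4) · θ^(−8) = θ^(−12) on θ ≥ max(3.2, 9.36) = 9.36.
This density is strictly decreasing in θ, so the posterior mode lies at the lower boundary of the support.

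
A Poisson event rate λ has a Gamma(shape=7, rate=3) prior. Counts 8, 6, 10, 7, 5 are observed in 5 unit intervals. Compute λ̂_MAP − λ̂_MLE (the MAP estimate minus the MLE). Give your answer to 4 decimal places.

Σxᵢ = 36. Posterior is Gamma(43, 8); MAP = (43−1)/8 = 42/8 ≈ 5.25000.
MLE = x̄ = 36/5 ≈ 7.20000.
Difference = 42/8 − 36/5 = -39/20 ≈ -1.9500.

MAP − MLE = -1.9500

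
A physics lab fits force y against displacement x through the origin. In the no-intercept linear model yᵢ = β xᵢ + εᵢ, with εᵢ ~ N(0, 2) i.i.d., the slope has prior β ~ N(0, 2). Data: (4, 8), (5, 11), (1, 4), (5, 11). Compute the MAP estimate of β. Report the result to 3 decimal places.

β̂_MAP = 2.147

log p(β | y) = −Σ(yᵢ − βxᵢ)²/(2·2) − β²/(2·2) + const.
Setting the derivative to zero: Σxᵢ(yᵢ − βxᵢ)/2 − β/2 = 0, so β = Σxᵢyᵢ / (Σxᵢ² + σ²/τ²).
Σxᵢyᵢ = 4·8 + 5·11 + 1·4 + 5·11 = 146; Σxᵢ² = 67; σ²/τ² = 1.
β̂_MAP = 146 / (67 + 1) = 146/68 ≈ 2.147.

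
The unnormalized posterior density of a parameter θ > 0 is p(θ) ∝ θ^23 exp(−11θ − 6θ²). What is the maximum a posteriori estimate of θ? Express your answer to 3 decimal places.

θ̂_MAP = 1.000

ℓ'(θ) = 23/θ − 11 − 12θ. Setting this to zero and multiplying by θ: 12θ² + 11θ − 23 = 0.
θ = (−11 + √(11² + 4·12·23)) / (2·12) = (−11 + √1225) / 24 = (−11 + 35)/24 = 1.
ℓ''(θ) = −23/θ² − 12 < 0, confirming a maximum.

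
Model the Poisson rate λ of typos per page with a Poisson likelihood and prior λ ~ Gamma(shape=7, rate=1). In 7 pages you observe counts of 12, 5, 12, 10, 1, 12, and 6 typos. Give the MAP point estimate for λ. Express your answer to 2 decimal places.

λ̂_MAP = 8.00

Σxᵢ = 12+5+12+10+1+12+6 = 58, with n = 7.
Posterior ∝ λ^6e^(−1λ) · λ^58e^(−7λ) = λ^64e^(−8λ), i.e. Gamma(shape=65, rate=8).
The mode of a Gamma(a, b) with a ≥ 1 (shape–rate) is (a−1)/b = 64/8 ≈ 8.00.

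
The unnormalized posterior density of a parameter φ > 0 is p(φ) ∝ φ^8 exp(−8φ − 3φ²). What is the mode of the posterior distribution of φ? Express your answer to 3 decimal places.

ℓ'(φ) = 8/φ − 8 − 6φ. Setting this to zero and multiplying by φ: 6φ² + 8φ − 8 = 0.
φ = (−8 + √(8² + 4·6·8)) / (2·6) = (−8 + √256) / 12 = (−8 + 16)/12 = 2/3.
ℓ''(φ) = −8/φ² − 6 < 0, confirming a maximum.

φ̂_MAP = 0.667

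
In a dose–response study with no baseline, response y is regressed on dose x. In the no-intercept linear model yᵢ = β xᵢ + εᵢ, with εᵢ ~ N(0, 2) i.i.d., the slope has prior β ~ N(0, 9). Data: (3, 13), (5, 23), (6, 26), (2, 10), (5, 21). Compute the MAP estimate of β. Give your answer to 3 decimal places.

log p(β | y) = −Σ(yᵢ − βxᵢ)²/(2·2) − β²/(2·9) + const.
Setting the derivative to zero: Σxᵢ(yᵢ − βxᵢ)/2 − β/9 = 0, so β = Σxᵢyᵢ / (Σxᵢ² + σ²/τ²).
Σxᵢyᵢ = 3·13 + 5·23 + 6·26 + 2·10 + 5·21 = 435; Σxᵢ² = 99; σ²/τ² = 2/9.
β̂_MAP = 435 / (99 + 2/9) = 435/(893/9) = 3915/893 ≈ 4.384.

β̂_MAP = 4.384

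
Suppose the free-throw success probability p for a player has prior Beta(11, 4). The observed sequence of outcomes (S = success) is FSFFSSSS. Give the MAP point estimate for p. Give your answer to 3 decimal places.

Prior: Beta(11, 4).
Data: 5 successes in 8 trials (from the sequence). The binomial likelihood contributes p^5(1−p)^3, so the posterior is Beta(11+5, 4+3) = Beta(16, 7).
For Beta(a, b) with a, b > 1 the mode is (a−1)/(a+b−2) = 15/21 ≈ 0.714.

p̂_MAP = 0.714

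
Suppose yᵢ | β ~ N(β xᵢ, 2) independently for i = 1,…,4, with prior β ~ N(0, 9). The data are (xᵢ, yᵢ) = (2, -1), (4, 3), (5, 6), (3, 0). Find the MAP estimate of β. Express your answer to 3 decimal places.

β̂_MAP = 0.738

log p(β | y) = −Σ(yᵢ − βxᵢ)²/(2·2) − β²/(2·9) + const.
Setting the derivative to zero: Σxᵢ(yᵢ − βxᵢ)/2 − β/9 = 0, so β = Σxᵢyᵢ / (Σxᵢ² + σ²/τ²).
Σxᵢyᵢ = 2·(-1) + 4·3 + 5·6 + 3·0 = 40; Σxᵢ² = 54; σ²/τ² = 2/9.
β̂_MAP = 40 / (54 + 2/9) = 40/(488/9) = 45/61 ≈ 0.738.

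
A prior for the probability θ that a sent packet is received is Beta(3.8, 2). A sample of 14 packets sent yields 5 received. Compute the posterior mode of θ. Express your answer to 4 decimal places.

Prior: Beta(3.8, 2).
Data: 5 successes in 14 trials. The binomial likelihood contributes θ^5(1−θ)^9, so the posterior is Beta(3.8+5, 2+9) = Beta(8.8, 11).
For Beta(a, b) with a, b > 1 the mode is (a−1)/(a+b−2) = 7.8/17.8 ≈ 0.4382.

θ̂_MAP = 0.4382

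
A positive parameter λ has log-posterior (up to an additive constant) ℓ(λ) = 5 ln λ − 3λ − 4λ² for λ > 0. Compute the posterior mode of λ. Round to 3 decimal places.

ℓ'(λ) = 5/λ − 3 − 8λ. Setting this to zero and multiplying by λ: 8λ² + 3λ − 5 = 0.
λ = (−3 + √(3² + 4·8·5)) / (2·8) = (−3 + √169) / 16 = (−3 + 13)/16 = 5/8.
ℓ''(λ) = −5/λ² − 8 < 0, confirming a maximum.

λ̂_MAP = 0.625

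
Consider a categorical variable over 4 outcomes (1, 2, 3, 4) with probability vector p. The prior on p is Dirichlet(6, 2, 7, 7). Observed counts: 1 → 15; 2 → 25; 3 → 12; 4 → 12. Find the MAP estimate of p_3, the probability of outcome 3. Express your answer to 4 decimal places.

The posterior is Dirichlet(αᵢ + nᵢ) = Dirichlet(21, 27, 19, 19).
For a Dirichlet(a₁,…,a_K) with all aᵢ > 1, the mode has j-th component (aⱼ − 1)/(Σaᵢ − K).
Here Σaᵢ = 86 and K = 4, so p_3 = (19 − 1)/(86 − 4) = 18/82 ≈ 0.2195.

MAP estimate: 0.2195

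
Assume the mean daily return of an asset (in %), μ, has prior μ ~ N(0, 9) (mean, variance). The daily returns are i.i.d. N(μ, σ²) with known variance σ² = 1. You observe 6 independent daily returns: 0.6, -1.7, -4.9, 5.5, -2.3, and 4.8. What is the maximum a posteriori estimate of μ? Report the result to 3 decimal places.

μ̂_MAP = 0.327

n = 6; x̄ = (0.6 + (-1.7) + (-4.9) + 5.5 + (-2.3) + 4.8)/6 = 2/6 = 1/3 ≈ 0.3333.
For a Normal prior and Normal likelihood with known variance, the posterior is Normal; its mode equals its mean, the precision-weighted average.
Prior precision 1/σ₀² = 1/9; data precision n/σ² = 6/1 = 6.
μ̂ = ((1/9)·0 + 6·(1/3)) / (1/9 + 6) = 2/(55/9) = 18/55 ≈ 0.327.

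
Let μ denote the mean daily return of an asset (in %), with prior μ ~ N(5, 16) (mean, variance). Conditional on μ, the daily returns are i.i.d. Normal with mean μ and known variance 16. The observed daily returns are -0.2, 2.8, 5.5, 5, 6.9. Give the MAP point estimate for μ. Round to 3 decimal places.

μ̂_MAP = 4.167

n = 5; x̄ = ((-0.2) + 2.8 + 5.5 + 5 + 6.9)/5 = 20/5 = 4.
For a Normal prior and Normal likelihood with known variance, the posterior is Normal; its mode equals its mean, the precision-weighted average.
Prior precision 1/σ₀² = 1/16 = 0.0625; data precision n/σ² = 5/16 = 0.3125.
μ̂ = (0.0625·5 + 0.3125·4) / (0.0625 + 0.3125) = 1.5625/0.375 = 25/6 ≈ 4.167.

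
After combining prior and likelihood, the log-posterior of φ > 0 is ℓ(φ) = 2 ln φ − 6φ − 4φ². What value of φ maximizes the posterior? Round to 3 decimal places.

φ̂_MAP = 0.250

ℓ'(φ) = 2/φ − 6 − 8φ. Setting this to zero and multiplying by φ: 8φ² + 6φ − 2 = 0.
φ = (−6 + √(6² + 4·8·2)) / (2·8) = (−6 + √100) / 16 = (−6 + 10)/16 = 1/4.
ℓ''(φ) = −2/φ² − 8 < 0, confirming a maximum.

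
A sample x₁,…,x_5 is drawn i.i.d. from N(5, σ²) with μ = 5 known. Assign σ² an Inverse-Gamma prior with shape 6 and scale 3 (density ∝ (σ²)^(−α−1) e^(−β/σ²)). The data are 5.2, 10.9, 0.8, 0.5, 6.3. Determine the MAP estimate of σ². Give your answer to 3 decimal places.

Sum of squared deviations about the known mean: SS = (5.2−5)² + (10.9−5)² + (0.8−5)² + (0.5−5)² + (6.3−5)² = 74.43.
The Normal likelihood contributes (σ²)^(−n/2) exp(−SS/(2σ²)), so the posterior is Inverse-Gamma(α + n/2, β + SS/2) = Inverse-Gamma(8.5, 40.215).
The mode of Inverse-Gamma(a, b) is b/(a+1) = 40.215/9.5 ≈ 4.233.

σ̂²_MAP = 4.233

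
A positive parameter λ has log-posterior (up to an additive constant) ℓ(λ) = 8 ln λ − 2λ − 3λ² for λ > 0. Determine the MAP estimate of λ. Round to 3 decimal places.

ℓ'(λ) = 8/λ − 2 − 6λ. Setting this to zero and multiplying by λ: 6λ² + 2λ − 8 = 0.
λ = (−2 + √(2² + 4·6·8)) / (2·6) = (−2 + √196) / 12 = (−2 + 14)/12 = 1.
ℓ''(λ) = −8/λ² − 6 < 0, confirming a maximum.

λ̂_MAP = 1.000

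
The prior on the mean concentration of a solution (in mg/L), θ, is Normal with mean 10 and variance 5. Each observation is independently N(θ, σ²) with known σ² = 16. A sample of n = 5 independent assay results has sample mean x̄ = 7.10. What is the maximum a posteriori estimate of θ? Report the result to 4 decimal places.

n = 5, x̄ = 7.10.
For a Normal prior and Normal likelihood with known variance, the posterior is Normal; its mode equals its mean, the precision-weighted average.
Prior precision 1/σ₀² = 1/5 = 0.2; data precision n/σ² = 5/16 = 0.3125.
θ̂ = (0.2·10 + 0.3125·7.1) / (0.2 + 0.3125) = 4.21875/0.5125 = 675/82 ≈ 8.2317.

θ̂_MAP = 8.2317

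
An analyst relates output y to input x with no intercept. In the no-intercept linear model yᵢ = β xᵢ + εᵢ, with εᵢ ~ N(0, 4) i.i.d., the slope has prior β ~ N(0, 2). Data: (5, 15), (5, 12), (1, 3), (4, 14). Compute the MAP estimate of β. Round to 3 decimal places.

β̂_MAP = 2.812

log p(β | y) = −Σ(yᵢ − βxᵢ)²/(2·4) − β²/(2·2) + const.
Setting the derivative to zero: Σxᵢ(yᵢ − βxᵢ)/4 − β/2 = 0, so β = Σxᵢyᵢ / (Σxᵢ² + σ²/τ²).
Σxᵢyᵢ = 5·15 + 5·12 + 1·3 + 4·14 = 194; Σxᵢ² = 67; σ²/τ² = 2.
β̂_MAP = 194 / (67 + 2) = 194/69 ≈ 2.812.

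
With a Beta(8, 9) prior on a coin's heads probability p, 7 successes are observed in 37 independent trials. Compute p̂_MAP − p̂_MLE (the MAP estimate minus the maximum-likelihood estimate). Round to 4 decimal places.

MAP − MLE = 0.0800

Posterior is Beta(15, 39); MAP = (15−1)/(54−2) = 14/52 ≈ 0.26923.
MLE ignores the prior: p̂_MLE = k/n = 7/37 ≈ 0.18919.
Difference = 14/52 − 7/37 = 77/962 ≈ 0.0800.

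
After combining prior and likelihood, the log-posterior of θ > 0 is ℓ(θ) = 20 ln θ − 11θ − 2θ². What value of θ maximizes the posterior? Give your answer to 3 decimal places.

θ̂_MAP = 1.250

ℓ'(θ) = 20/θ − 11 − 4θ. Setting this to zero and multiplying by θ: 4θ² + 11θ − 20 = 0.
θ = (−11 + √(11² + 4·4·20)) / (2·4) = (−11 + √441) / 8 = (−11 + 21)/8 = 5/4.
ℓ''(θ) = −20/θ² − 4 < 0, confirming a maximum.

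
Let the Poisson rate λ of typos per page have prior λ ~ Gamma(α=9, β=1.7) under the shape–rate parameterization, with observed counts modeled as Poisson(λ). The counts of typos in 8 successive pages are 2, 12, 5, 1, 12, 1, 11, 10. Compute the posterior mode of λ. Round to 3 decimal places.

λ̂_MAP = 6.392

Σxᵢ = 2+12+5+1+12+1+11+10 = 54, with n = 8.
Posterior ∝ λ^8e^(−1.7λ) · λ^54e^(−8λ) = λ^62e^(−9.7λ), i.e. Gamma(shape=63, rate=9.7).
The mode of a Gamma(a, b) with a ≥ 1 (shape–rate) is (a−1)/b = 62/9.7 ≈ 6.392.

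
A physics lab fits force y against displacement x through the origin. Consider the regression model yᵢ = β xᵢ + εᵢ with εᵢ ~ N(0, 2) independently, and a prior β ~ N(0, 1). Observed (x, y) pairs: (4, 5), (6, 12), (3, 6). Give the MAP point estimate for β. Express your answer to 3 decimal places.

β̂_MAP = 1.746

log p(β | y) = −Σ(yᵢ − βxᵢ)²/(2·2) − β²/(2·1) + const.
Setting the derivative to zero: Σxᵢ(yᵢ − βxᵢ)/2 − β/1 = 0, so β = Σxᵢyᵢ / (Σxᵢ² + σ²/τ²).
Σxᵢyᵢ = 4·5 + 6·12 + 3·6 = 110; Σxᵢ² = 61; σ²/τ² = 2.
β̂_MAP = 110 / (61 + 2) = 110/63 ≈ 1.746.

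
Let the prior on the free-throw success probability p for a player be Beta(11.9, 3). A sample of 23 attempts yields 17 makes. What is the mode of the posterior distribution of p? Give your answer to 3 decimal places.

p̂_MAP = 0.777

Prior: Beta(11.9, 3).
Data: 17 successes in 23 trials. The binomial likelihood contributes p^17(1−p)^6, so the posterior is Beta(11.9+17, 3+6) = Beta(28.9, 9).
For Beta(a, b) with a, b > 1 the mode is (a−1)/(a+b−2) = 27.9/35.9 ≈ 0.777.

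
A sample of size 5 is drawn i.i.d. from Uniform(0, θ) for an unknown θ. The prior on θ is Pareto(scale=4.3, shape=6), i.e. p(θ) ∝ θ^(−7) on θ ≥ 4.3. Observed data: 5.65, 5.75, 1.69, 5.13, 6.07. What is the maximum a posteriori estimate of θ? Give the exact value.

θ̂_MAP = 6.07

The Uniform(0, θ) likelihood is θ^(−n) for θ ≥ max(xᵢ), zero otherwise. Here max(xᵢ) = 6.07.
Posterior ∝ θ^(−7) · θ^(−5) = θ^(−12) on θ ≥ max(4.3, 6.07) = 6.07.
This density is strictly decreasing in θ, so the posterior mode lies at the lower boundary of the support.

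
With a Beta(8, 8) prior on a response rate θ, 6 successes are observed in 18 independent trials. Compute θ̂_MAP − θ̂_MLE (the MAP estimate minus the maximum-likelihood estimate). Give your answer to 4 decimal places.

MAP − MLE = 0.0729

Posterior is Beta(14, 20); MAP = (14−1)/(34−2) = 13/32 ≈ 0.40625.
MLE ignores the prior: θ̂_MLE = k/n = 6/18 ≈ 0.33333.
Difference = 13/32 − 6/18 = 7/96 ≈ 0.0729.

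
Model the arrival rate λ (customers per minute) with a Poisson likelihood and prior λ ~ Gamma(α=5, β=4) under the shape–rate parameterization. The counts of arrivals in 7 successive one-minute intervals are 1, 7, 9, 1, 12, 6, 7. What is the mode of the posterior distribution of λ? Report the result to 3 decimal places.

Σxᵢ = 1+7+9+1+12+6+7 = 43, with n = 7.
Posterior ∝ λ^4e^(−4λ) · λ^43e^(−7λ) = λ^47e^(−11λ), i.e. Gamma(shape=48, rate=11).
The mode of a Gamma(a, b) with a ≥ 1 (shape–rate) is (a−1)/b = 47/11 ≈ 4.273.

λ̂_MAP = 4.273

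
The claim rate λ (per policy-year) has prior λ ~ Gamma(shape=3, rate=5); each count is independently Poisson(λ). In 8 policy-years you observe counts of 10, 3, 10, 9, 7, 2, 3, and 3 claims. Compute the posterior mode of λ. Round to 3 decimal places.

Σxᵢ = 10+3+10+9+7+2+3+3 = 47, with n = 8.
Posterior ∝ λ^2e^(−5λ) · λ^47e^(−8λ) = λ^49e^(−13λ), i.e. Gamma(shape=50, rate=13).
The mode of a Gamma(a, b) with a ≥ 1 (shape–rate) is (a−1)/b = 49/13 ≈ 3.769.

λ̂_MAP = 3.769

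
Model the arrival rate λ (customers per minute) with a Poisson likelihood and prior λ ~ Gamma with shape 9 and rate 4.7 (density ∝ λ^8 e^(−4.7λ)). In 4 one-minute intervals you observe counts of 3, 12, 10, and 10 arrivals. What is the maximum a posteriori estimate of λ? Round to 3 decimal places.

λ̂_MAP = 4.943

Σxᵢ = 3+12+10+10 = 35, with n = 4.
Posterior ∝ λ^8e^(−4.7λ) · λ^35e^(−4λ) = λ^43e^(−8.7λ), i.e. Gamma(shape=44, rate=8.7).
The mode of a Gamma(a, b) with a ≥ 1 (shape–rate) is (a−1)/b = 43/8.7 ≈ 4.943.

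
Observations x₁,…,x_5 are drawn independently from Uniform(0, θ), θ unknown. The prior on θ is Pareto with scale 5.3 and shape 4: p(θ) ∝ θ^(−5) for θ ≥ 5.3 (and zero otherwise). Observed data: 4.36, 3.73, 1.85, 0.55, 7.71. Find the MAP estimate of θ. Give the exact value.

The Uniform(0, θ) likelihood is θ^(−n) for θ ≥ max(xᵢ), zero otherwise. Here max(xᵢ) = 7.71.
Posterior ∝ θ^(−5) · θ^(−5) = θ^(−10) on θ ≥ max(5.3, 7.71) = 7.71.
This density is strictly decreasing in θ, so the posterior mode lies at the lower boundary of the support.

θ̂_MAP = 7.71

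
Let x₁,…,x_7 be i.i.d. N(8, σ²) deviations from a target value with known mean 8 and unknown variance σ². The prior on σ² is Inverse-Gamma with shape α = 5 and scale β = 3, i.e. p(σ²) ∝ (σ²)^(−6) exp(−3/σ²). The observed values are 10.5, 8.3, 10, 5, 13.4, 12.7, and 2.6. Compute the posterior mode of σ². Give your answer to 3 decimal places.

σ̂²_MAP = 5.566

Sum of squared deviations about the known mean: SS = (10.5−8)² + (8.3−8)² + (10−8)² + (5−8)² + (13.4−8)² + (12.7−8)² + (2.6−8)² = 99.75.
The Normal likelihood contributes (σ²)^(−n/2) exp(−SS/(2σ²)), so the posterior is Inverse-Gamma(α + n/2, β + SS/2) = Inverse-Gamma(8.5, 52.875).
The mode of Inverse-Gamma(a, b) is b/(a+1) = 52.875/9.5 ≈ 5.566.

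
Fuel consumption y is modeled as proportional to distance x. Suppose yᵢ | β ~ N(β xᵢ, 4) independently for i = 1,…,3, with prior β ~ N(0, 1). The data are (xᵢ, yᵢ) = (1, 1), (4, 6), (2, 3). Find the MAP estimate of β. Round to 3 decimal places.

log p(β | y) = −Σ(yᵢ − βxᵢ)²/(2·4) − β²/(2·1) + const.
Setting the derivative to zero: Σxᵢ(yᵢ − βxᵢ)/4 − β/1 = 0, so β = Σxᵢyᵢ / (Σxᵢ² + σ²/τ²).
Σxᵢyᵢ = 1·1 + 4·6 + 2·3 = 31; Σxᵢ² = 21; σ²/τ² = 4.
β̂_MAP = 31 / (21 + 4) = 31/25 ≈ 1.240.

β̂_MAP = 1.240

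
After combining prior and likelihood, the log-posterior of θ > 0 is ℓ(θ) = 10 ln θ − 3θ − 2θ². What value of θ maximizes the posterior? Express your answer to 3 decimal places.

θ̂_MAP = 1.250

ℓ'(θ) = 10/θ − 3 − 4θ. Setting this to zero and multiplying by θ: 4θ² + 3θ − 10 = 0.
θ = (−3 + √(3² + 4·4·10)) / (2·4) = (−3 + √169) / 8 = (−3 + 13)/8 = 5/4.
ℓ''(θ) = −10/θ² − 4 < 0, confirming a maximum.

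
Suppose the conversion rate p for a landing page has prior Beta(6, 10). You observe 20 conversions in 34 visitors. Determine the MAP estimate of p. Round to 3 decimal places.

Prior: Beta(6, 10).
Data: 20 successes in 34 trials. The binomial likelihood contributes p^20(1−p)^14, so the posterior is Beta(6+20, 10+14) = Beta(26, 24).
For Beta(a, b) with a, b > 1 the mode is (a−1)/(a+b−2) = 25/48 ≈ 0.521.

p̂_MAP = 0.521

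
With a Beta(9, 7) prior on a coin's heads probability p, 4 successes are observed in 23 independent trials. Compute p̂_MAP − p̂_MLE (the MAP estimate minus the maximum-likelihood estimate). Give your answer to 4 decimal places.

MAP − MLE = 0.1504

Posterior is Beta(13, 26); MAP = (13−1)/(39−2) = 12/37 ≈ 0.32432.
MLE ignores the prior: p̂_MLE = k/n = 4/23 ≈ 0.17391.
Difference = 12/37 − 4/23 = 128/851 ≈ 0.1504.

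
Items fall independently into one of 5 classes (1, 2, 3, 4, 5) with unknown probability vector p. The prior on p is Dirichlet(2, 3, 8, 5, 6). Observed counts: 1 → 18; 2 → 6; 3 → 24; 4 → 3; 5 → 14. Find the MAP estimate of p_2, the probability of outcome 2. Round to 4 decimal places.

The posterior is Dirichlet(αᵢ + nᵢ) = Dirichlet(20, 9, 32, 8, 20).
For a Dirichlet(a₁,…,a_K) with all aᵢ > 1, the mode has j-th component (aⱼ − 1)/(Σaᵢ − K).
Here Σaᵢ = 89 and K = 5, so p_2 = (9 − 1)/(89 − 5) = 8/84 ≈ 0.0952.

MAP estimate: 0.0952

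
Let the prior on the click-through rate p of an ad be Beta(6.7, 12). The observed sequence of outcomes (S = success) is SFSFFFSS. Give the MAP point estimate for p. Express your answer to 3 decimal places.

Prior: Beta(6.7, 12).
Data: 4 successes in 8 trials (from the sequence). The binomial likelihood contributes p^4(1−p)^4, so the posterior is Beta(6.7+4, 12+4) = Beta(10.7, 16).
For Beta(a, b) with a, b > 1 the mode is (a−1)/(a+b−2) = 9.7/24.7 ≈ 0.393.

p̂_MAP = 0.393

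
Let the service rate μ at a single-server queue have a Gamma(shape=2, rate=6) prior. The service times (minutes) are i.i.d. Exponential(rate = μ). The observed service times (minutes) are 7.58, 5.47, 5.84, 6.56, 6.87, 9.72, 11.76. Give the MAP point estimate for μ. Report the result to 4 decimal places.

The Exponential(rate=μ) likelihood is ∝ μ^n e^(−μΣtᵢ). Here n = 7 and Σtᵢ = 7.58 + 5.47 + 5.84 + 6.56 + 6.87 + 9.72 + 11.76 = 53.80.
Posterior ∝ μe^(−6μ) · μ^7e^(−53.80μ) = μ^8e^(−59.80μ), i.e. Gamma(9, 59.80).
Mode = (a−1)/b = 8/59.80 ≈ 0.1338.

μ̂_MAP = 0.1338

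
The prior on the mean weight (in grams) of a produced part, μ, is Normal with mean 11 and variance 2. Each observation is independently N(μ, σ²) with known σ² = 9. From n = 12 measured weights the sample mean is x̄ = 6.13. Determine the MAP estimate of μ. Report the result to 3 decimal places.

μ̂_MAP = 7.458

n = 12, x̄ = 6.13.
For a Normal prior and Normal likelihood with known variance, the posterior is Normal; its mode equals its mean, the precision-weighted average.
Prior precision 1/σ₀² = 1/2 = 0.5; data precision n/σ² = 12/9 = 4/3.
μ̂ = (0.5·11 + (4/3)·6.13) / (0.5 + 4/3) = (2051/150)/(11/6) = 2051/275 ≈ 7.458.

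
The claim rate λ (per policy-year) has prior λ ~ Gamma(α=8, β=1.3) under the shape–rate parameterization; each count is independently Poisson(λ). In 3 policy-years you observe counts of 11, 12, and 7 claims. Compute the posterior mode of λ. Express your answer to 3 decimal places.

Σxᵢ = 11+12+7 = 30, with n = 3.
Posterior ∝ λ^7e^(−1.3λ) · λ^30e^(−3λ) = λ^37e^(−4.3λ), i.e. Gamma(shape=38, rate=4.3).
The mode of a Gamma(a, b) with a ≥ 1 (shape–rate) is (a−1)/b = 37/4.3 ≈ 8.605.

λ̂_MAP = 8.605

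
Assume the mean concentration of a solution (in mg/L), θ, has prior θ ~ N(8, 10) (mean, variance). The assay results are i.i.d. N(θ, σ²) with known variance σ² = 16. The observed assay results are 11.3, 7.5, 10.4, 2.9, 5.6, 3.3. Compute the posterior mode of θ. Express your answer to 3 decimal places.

θ̂_MAP = 7.079

n = 6; x̄ = (11.3 + 7.5 + 10.4 + 2.9 + 5.6 + 3.3)/6 = 41/6 = 41/6 ≈ 6.8333.
For a Normal prior and Normal likelihood with known variance, the posterior is Normal; its mode equals its mean, the precision-weighted average.
Prior precision 1/σ₀² = 1/10 = 0.1; data precision n/σ² = 6/16 = 0.375.
θ̂ = (0.1·8 + 0.375·(41/6)) / (0.1 + 0.375) = 3.3625/0.475 = 269/38 ≈ 7.079.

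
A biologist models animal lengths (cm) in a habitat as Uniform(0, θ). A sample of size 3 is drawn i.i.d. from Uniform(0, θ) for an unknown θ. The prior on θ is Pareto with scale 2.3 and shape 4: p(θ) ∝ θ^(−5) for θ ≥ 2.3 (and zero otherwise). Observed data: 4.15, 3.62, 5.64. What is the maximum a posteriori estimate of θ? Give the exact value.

θ̂_MAP = 5.64

The Uniform(0, θ) likelihood is θ^(−n) for θ ≥ max(xᵢ), zero otherwise. Here max(xᵢ) = 5.64.
Posterior ∝ θ^(−5) · θ^(−3) = θ^(−8) on θ ≥ max(2.3, 5.64) = 5.64.
This density is strictly decreasing in θ, so the posterior mode lies at the lower boundary of the support.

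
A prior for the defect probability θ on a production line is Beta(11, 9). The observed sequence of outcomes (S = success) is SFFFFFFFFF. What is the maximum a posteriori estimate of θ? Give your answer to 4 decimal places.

Prior: Beta(11, 9).
Data: 1 success in 10 trials (from the sequence). The binomial likelihood contributes θ(1−θ)^9, so the posterior is Beta(11+1, 9+9) = Beta(12, 18).
For Beta(a, b) with a, b > 1 the mode is (a−1)/(a+b−2) = 11/28 ≈ 0.3929.

θ̂_MAP = 0.3929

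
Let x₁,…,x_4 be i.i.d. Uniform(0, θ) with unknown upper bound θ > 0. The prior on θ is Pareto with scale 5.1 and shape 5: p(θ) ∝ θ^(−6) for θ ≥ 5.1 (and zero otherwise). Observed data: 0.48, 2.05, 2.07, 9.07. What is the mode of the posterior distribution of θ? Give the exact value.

θ̂_MAP = 9.07

The Uniform(0, θ) likelihood is θ^(−n) for θ ≥ max(xᵢ), zero otherwise. Here max(xᵢ) = 9.07.
Posterior ∝ θ^(−6) · θ^(−4) = θ^(−10) on θ ≥ max(5.1, 9.07) = 9.07.
This density is strictly decreasing in θ, so the posterior mode lies at the lower boundary of the support.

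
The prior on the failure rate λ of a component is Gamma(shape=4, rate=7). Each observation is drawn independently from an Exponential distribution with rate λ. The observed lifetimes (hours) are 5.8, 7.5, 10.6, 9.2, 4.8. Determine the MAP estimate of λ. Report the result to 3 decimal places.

λ̂_MAP = 0.178

The Exponential(rate=λ) likelihood is ∝ λ^n e^(−λΣtᵢ). Here n = 5 and Σtᵢ = 5.8 + 7.5 + 10.6 + 9.2 + 4.8 = 37.9.
Posterior ∝ λ^3e^(−7λ) · λ^5e^(−37.9λ) = λ^8e^(−44.9λ), i.e. Gamma(9, 44.9).
Mode = (a−1)/b = 8/44.9 ≈ 0.178.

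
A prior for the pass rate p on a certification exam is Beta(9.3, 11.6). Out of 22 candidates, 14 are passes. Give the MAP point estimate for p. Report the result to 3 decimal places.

p̂_MAP = 0.545

Prior: Beta(9.3, 11.6).
Data: 14 successes in 22 trials. The binomial likelihood contributes p^14(1−p)^8, so the posterior is Beta(9.3+14, 11.6+8) = Beta(23.3, 19.6).
For Beta(a, b) with a, b > 1 the mode is (a−1)/(a+b−2) = 22.3/40.9 ≈ 0.545.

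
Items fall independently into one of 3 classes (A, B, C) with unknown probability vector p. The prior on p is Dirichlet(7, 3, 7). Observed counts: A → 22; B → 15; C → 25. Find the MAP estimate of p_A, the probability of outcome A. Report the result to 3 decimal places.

The posterior is Dirichlet(αᵢ + nᵢ) = Dirichlet(29, 18, 32).
For a Dirichlet(a₁,…,a_K) with all aᵢ > 1, the mode has j-th component (aⱼ − 1)/(Σaᵢ − K).
Here Σaᵢ = 79 and K = 3, so p_A = (29 − 1)/(79 − 3) = 28/76 ≈ 0.368.

MAP estimate of p_A = 0.368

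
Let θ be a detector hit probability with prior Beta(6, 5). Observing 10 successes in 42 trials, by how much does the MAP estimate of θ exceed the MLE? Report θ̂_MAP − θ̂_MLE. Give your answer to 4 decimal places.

MAP − MLE = 0.0560

Posterior is Beta(16, 37); MAP = (16−1)/(53−2) = 15/51 ≈ 0.29412.
MLE ignores the prior: θ̂_MLE = k/n = 10/42 ≈ 0.23810.
Difference = 15/51 − 10/42 = 20/357 ≈ 0.0560.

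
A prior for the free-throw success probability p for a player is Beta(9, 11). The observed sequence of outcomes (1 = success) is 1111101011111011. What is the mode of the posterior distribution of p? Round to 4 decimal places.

p̂_MAP = 0.6176

Prior: Beta(9, 11).
Data: 13 successes in 16 trials (from the sequence). The binomial likelihood contributes p^13(1−p)^3, so the posterior is Beta(9+13, 11+3) = Beta(22, 14).
For Beta(a, b) with a, b > 1 the mode is (a−1)/(a+b−2) = 21/34 ≈ 0.6176.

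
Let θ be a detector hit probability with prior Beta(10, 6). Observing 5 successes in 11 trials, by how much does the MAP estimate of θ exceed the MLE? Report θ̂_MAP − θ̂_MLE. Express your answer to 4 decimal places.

Posterior is Beta(15, 12); MAP = (15−1)/(27−2) = 14/25 ≈ 0.56000.
MLE ignores the prior: θ̂_MLE = k/n = 5/11 ≈ 0.45455.
Difference = 14/25 − 5/11 = 29/275 ≈ 0.1055.

MAP − MLE = 0.1055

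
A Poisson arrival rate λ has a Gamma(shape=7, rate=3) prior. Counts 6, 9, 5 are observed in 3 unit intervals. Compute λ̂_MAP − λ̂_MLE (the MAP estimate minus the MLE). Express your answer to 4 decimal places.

MAP − MLE = -2.3333

Σxᵢ = 20. Posterior is Gamma(27, 6); MAP = (27−1)/6 = 26/6 ≈ 4.33333.
MLE = x̄ = 20/3 ≈ 6.66667.
Difference = 26/6 − 20/3 = -7/3 ≈ -2.3333.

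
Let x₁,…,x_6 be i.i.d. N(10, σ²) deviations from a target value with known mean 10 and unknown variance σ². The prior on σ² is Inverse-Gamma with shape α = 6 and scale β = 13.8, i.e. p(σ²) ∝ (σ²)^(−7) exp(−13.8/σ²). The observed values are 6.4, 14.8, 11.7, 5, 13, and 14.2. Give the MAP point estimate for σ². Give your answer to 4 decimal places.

σ̂²_MAP = 5.9065

Sum of squared deviations about the known mean: SS = (6.4−10)² + (14.8−10)² + (11.7−10)² + (5−10)² + (13−10)² + (14.2−10)² = 90.53.
The Normal likelihood contributes (σ²)^(−n/2) exp(−SS/(2σ²)), so the posterior is Inverse-Gamma(α + n/2, β + SS/2) = Inverse-Gamma(9, 59.065).
The mode of Inverse-Gamma(a, b) is b/(a+1) = 59.065/10 ≈ 5.9065.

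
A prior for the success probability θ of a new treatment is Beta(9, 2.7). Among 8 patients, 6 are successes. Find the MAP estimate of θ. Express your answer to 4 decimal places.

θ̂_MAP = 0.7910

Prior: Beta(9, 2.7).
Data: 6 successes in 8 trials. The binomial likelihood contributes θ^6(1−θ)^2, so the posterior is Beta(9+6, 2.7+2) = Beta(15, 4.7).
For Beta(a, b) with a, b > 1 the mode is (a−1)/(a+b−2) = 14/17.7 ≈ 0.7910.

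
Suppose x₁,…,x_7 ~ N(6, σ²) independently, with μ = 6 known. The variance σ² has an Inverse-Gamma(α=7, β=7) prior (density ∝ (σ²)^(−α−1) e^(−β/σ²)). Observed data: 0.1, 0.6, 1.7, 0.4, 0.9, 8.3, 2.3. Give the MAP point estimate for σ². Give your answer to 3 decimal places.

Sum of squared deviations about the known mean: SS = (0.1−6)² + (0.6−6)² + (1.7−6)² + (0.4−6)² + (0.9−6)² + (8.3−6)² + (2.3−6)² = 158.81.
The Normal likelihood contributes (σ²)^(−n/2) exp(−SS/(2σ²)), so the posterior is Inverse-Gamma(α + n/2, β + SS/2) = Inverse-Gamma(10.5, 86.405).
The mode of Inverse-Gamma(a, b) is b/(a+1) = 86.405/11.5 ≈ 7.513.

σ̂²_MAP = 7.513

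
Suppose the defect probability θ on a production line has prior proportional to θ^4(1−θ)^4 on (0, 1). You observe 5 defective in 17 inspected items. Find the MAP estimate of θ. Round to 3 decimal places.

The prior density ∝ θ^4(1−θ)^4 is the kernel of Beta(5, 5).
Data: 5 successes in 17 trials. The binomial likelihood contributes θ^5(1−θ)^12, so the posterior is Beta(5+5, 5+12) = Beta(10, 17).
For Beta(a, b) with a, b > 1 the mode is (a−1)/(a+b−2) = 9/25 ≈ 0.360.

θ̂_MAP = 0.360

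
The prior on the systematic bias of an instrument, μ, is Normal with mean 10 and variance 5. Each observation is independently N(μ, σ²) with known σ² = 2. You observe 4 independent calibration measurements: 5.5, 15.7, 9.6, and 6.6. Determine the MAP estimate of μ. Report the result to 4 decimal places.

n = 4; x̄ = (5.5 + 15.7 + 9.6 + 6.6)/4 = 37.4/4 = 9.35.
For a Normal prior and Normal likelihood with known variance, the posterior is Normal; its mode equals its mean, the precision-weighted average.
Prior precision 1/σ₀² = 1/5 = 0.2; data precision n/σ² = 4/2 = 2.
μ̂ = (0.2·10 + 2·9.35) / (0.2 + 2) = 20.7/2.2 = 207/22 ≈ 9.4091.

μ̂_MAP = 9.4091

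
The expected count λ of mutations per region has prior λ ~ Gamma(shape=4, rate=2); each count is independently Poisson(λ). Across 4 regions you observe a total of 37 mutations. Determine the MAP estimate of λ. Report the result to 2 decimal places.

Σxᵢ = 37, n = 4.
Posterior ∝ λ^3e^(−2λ) · λ^37e^(−4λ) = λ^40e^(−6λ), i.e. Gamma(shape=41, rate=6).
The mode of a Gamma(a, b) with a ≥ 1 (shape–rate) is (a−1)/b = 40/6 ≈ 6.67.

λ̂_MAP = 6.67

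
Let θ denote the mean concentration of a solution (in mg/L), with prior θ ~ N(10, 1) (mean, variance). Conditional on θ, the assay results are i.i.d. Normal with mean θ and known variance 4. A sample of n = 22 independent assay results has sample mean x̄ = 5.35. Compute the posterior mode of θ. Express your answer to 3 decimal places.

θ̂_MAP = 6.065

n = 22, x̄ = 5.35.
For a Normal prior and Normal likelihood with known variance, the posterior is Normal; its mode equals its mean, the precision-weighted average.
Prior precision 1/σ₀² = 1/1 = 1; data precision n/σ² = 22/4 = 5.5.
θ̂ = (1·10 + 5.5·5.35) / (1 + 5.5) = 39.425/6.5 = 1577/260 ≈ 6.065.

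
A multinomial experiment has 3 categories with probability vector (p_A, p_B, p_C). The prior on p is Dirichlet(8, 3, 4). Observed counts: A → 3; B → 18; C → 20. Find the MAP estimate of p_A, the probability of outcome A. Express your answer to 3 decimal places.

The posterior is Dirichlet(αᵢ + nᵢ) = Dirichlet(11, 21, 24).
For a Dirichlet(a₁,…,a_K) with all aᵢ > 1, the mode has j-th component (aⱼ − 1)/(Σaᵢ − K).
Here Σaᵢ = 56 and K = 3, so p_A = (11 − 1)/(56 − 3) = 10/53 ≈ 0.189.

MAP estimate of p_A = 0.189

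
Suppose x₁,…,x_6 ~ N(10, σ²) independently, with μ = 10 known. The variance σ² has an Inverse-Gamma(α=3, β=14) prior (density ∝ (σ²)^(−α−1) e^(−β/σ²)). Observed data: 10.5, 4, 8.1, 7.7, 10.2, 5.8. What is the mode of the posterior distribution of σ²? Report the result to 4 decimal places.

σ̂²_MAP = 6.4879

Sum of squared deviations about the known mean: SS = (10.5−10)² + (4−10)² + (8.1−10)² + (7.7−10)² + (10.2−10)² + (5.8−10)² = 62.83.
The Normal likelihood contributes (σ²)^(−n/2) exp(−SS/(2σ²)), so the posterior is Inverse-Gamma(α + n/2, β + SS/2) = Inverse-Gamma(6, 45.415).
The mode of Inverse-Gamma(a, b) is b/(a+1) = 45.415/7 ≈ 6.4879.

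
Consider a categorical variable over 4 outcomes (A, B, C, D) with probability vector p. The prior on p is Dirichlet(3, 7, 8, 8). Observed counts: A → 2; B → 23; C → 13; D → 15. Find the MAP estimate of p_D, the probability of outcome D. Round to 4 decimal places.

The posterior is Dirichlet(αᵢ + nᵢ) = Dirichlet(5, 30, 21, 23).
For a Dirichlet(a₁,…,a_K) with all aᵢ > 1, the mode has j-th component (aⱼ − 1)/(Σaᵢ − K).
Here Σaᵢ = 79 and K = 4, so p_D = (23 − 1)/(79 − 4) = 22/75 ≈ 0.2933.

MAP estimate of p_D = 0.2933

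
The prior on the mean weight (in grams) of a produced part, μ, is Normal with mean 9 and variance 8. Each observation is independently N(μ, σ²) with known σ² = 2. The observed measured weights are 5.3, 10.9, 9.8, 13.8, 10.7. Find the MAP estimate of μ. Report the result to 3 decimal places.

μ̂_MAP = 10.048

n = 5; x̄ = (5.3 + 10.9 + 9.8 + 13.8 + 10.7)/5 = 50.5/5 = 10.1.
For a Normal prior and Normal likelihood with known variance, the posterior is Normal; its mode equals its mean, the precision-weighted average.
Prior precision 1/σ₀² = 1/8 = 0.125; data precision n/σ² = 5/2 = 2.5.
μ̂ = (0.125·9 + 2.5·10.1) / (0.125 + 2.5) = 26.375/2.625 = 211/21 ≈ 10.048.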